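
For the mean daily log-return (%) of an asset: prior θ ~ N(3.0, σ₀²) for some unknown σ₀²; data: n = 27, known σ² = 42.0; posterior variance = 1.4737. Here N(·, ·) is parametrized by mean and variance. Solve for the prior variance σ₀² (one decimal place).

Posterior precision equals prior precision plus data precision: 1/σ_n² = 1/σ₀² + n/σ².
So 1/σ₀² = 1/1.4737 − 27/42.0 = 0.678564 − 0.642857 = 0.035707.
Hence σ₀² = 1/0.035707 ≈ 28.0.

σ₀² = 28.0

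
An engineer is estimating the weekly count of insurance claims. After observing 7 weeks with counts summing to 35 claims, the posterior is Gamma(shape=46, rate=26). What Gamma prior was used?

A Gamma(α, β) prior (rate parametrization) on a Poisson rate with n observations summing to S gives posterior Gamma(α+S, β+n).
So α = 46 − 35 = 11 and β = 26 − 7 = 19.

Gamma(shape=11, rate=19)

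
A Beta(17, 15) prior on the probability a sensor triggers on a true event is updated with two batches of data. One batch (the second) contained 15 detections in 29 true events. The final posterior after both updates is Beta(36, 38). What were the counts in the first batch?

Because Beta–binomial updating is additive in the counts, the combined data contributed (α_post−α_prior, β_post−β_prior) successes and failures.
Total across both batches: 36−17=19 detections, 38−15=23 misses.
Subtract the second batch: 19−15=4 detections and 23−14=9 misses.

4 detections and 9 misses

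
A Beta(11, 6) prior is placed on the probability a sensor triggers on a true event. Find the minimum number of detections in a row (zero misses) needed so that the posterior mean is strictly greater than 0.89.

After k detections and 0 misses the posterior is Beta(11+k, 6), with mean (11+k)/(11+6+k).
Set (11+k)/(17+k) > 0.89 and solve: k > (0.89·17 − 11)/(1 − 0.89) = 37.545.
The smallest integer exceeding 37.545 is 38.

k = 38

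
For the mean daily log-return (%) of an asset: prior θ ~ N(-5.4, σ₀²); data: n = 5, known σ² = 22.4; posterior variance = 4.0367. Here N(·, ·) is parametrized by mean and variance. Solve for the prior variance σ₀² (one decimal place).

Posterior precision equals prior precision plus data precision: 1/σ_n² = 1/σ₀² + n/σ².
So 1/σ₀² = 1/4.0367 − 5/22.4 = 0.247727 − 0.223214 = 0.024513.
Hence σ₀² = 1/0.024513 ≈ 40.8.

σ₀² = 40.8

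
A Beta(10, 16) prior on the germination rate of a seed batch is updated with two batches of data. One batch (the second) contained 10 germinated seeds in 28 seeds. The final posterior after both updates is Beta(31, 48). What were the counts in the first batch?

11 germinated seeds and 14 non-germinating seeds

Because Beta–binomial updating is additive in the counts, the combined data contributed (α_post−α_prior, β_post−β_prior) successes and failures.
Total across both batches: 31−10=21 germinated seeds, 48−16=32 non-germinating seeds.
Subtract the second batch: 21−10=11 germinated seeds and 32−18=14 non-germinating seeds.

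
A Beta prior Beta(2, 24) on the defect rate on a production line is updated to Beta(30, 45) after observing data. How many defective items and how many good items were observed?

Under Beta–binomial conjugacy the posterior parameters are (a+s, b+f).
So s = 30 − 2 = 28 and f = 45 − 24 = 21.

28 defective items and 21 good items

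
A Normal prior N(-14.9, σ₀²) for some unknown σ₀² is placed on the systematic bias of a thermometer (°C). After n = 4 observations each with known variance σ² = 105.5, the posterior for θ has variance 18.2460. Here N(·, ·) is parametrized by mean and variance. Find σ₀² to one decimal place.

σ₀² = 59.2

Posterior precision equals prior precision plus data precision: 1/σ_n² = 1/σ₀² + n/σ².
So 1/σ₀² = 1/18.2460 − 4/105.5 = 0.054807 − 0.037915 = 0.016892.
Hence σ₀² = 1/0.016892 ≈ 59.2.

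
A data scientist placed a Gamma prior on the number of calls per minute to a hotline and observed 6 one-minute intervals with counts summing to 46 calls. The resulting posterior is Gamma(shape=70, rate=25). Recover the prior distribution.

Gamma(shape=24, rate=19)

A Gamma(α, β) prior (rate parametrization) on a Poisson rate with n observations summing to S gives posterior Gamma(α+S, β+n).
So α = 70 − 46 = 24 and β = 25 − 6 = 19.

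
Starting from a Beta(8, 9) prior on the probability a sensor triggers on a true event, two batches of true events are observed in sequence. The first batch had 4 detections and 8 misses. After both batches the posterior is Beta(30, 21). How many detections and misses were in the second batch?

Sequential conjugate updates are equivalent to a single update on the pooled data, so total successes = posterior α − prior α and total failures = posterior β − prior β.
Total across both batches: 30−8=22 detections, 21−9=12 misses.
Subtract the first batch: 22−4=18 detections and 12−8=4 misses.

18 detections and 4 misses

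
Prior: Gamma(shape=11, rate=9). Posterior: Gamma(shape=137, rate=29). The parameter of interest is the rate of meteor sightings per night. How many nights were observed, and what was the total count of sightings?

n = 20 nights with total 126 sightings

Gamma–Poisson conjugacy: posterior shape = α + Σxᵢ, posterior rate = β + n.
Matching: Σxᵢ = 137 − 11 = 126 and n = 29 − 9 = 20.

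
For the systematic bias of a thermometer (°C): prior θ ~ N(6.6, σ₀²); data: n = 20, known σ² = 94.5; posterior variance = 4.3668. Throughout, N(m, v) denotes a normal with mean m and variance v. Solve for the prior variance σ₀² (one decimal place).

Posterior precision equals prior precision plus data precision: 1/σ_n² = 1/σ₀² + n/σ².
So 1/σ₀² = 1/4.3668 − 20/94.5 = 0.229001 − 0.211640 = 0.017361.
Hence σ₀² = 1/0.017361 ≈ 57.6.

σ₀² = 57.6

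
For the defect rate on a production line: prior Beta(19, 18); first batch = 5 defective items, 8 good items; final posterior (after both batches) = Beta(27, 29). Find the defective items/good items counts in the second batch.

3 defective items and 3 good items

Because Beta–binomial updating is additive in the counts, the combined data contributed (α_post−α_prior, β_post−β_prior) successes and failures.
Total across both batches: 27−19=8 defective items, 29−18=11 good items.
Subtract the first batch: 8−5=3 defective items and 11−8=3 good items.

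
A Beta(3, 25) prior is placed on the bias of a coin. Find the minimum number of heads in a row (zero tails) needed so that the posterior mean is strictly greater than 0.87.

After k heads and 0 tails the posterior is Beta(3+k, 25), with mean (3+k)/(3+25+k).
Set (3+k)/(28+k) > 0.87 and solve: k > (0.87·28 − 3)/(1 − 0.87) = 164.308.
The smallest integer exceeding 164.308 is 165.

k = 165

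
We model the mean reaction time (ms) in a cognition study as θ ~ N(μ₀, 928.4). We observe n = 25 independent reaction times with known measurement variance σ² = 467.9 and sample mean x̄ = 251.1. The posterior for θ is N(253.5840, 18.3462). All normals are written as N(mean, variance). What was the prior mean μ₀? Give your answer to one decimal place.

μ₀ = 376.8

With known observation variance, the Normal–Normal posterior has precision τ_n = τ₀ + n/σ² and mean μ_n = (τ₀μ₀ + (n/σ²)x̄)/τ_n.
Here τ₀ = 1/928.4 = 0.001077 and τ_data = 25/467.9 = 0.053430, so τ_n = 0.054507.
Rearranging for μ₀: μ₀ = (μ_n·τ_n − τ_data·x̄)/τ₀ = (253.5840·0.054507 − 0.053430·251.1) / 0.001077 = 0.405830/0.001077 ≈ 376.8.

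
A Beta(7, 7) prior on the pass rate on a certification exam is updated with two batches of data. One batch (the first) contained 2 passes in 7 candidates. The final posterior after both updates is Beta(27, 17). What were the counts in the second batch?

18 passes and 5 failures

Because Beta–binomial updating is additive in the counts, the combined data contributed (α_post−α_prior, β_post−β_prior) successes and failures.
Total across both batches: 27−7=20 passes, 17−7=10 failures.
Subtract the first batch: 20−2=18 passes and 10−5=5 failures.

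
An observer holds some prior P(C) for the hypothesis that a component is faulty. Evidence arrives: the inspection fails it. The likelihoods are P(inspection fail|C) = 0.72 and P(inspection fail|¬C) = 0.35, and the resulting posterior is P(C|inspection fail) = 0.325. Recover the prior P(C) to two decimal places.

Bayes' rule in odds form gives O(C|E) = O(C)·[P(E|C)/P(E|¬C)], hence O(C) = O(C|E)/LR.
Posterior odds = 0.325/(1−0.325) = 0.4815. LR = 0.72/0.35 = 2.0571.
Prior odds = 0.4815/2.0571 = 0.2341, so P(C) = 0.2341/(1+0.2341) ≈ 0.19.

P(C) = 0.19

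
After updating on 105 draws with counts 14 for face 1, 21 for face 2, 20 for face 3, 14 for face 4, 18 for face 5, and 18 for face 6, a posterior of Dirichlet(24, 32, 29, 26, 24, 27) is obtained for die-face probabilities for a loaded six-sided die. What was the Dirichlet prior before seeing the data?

For a Dirichlet(α) prior with multinomial counts c, the posterior is Dirichlet(α + c) componentwise.
Subtract each count from the matching posterior parameter: 24−14=10, 32−21=11, 29−20=9, 26−14=12, 24−18=6, 27−18=9.

Dirichlet(10, 11, 9, 12, 6, 9)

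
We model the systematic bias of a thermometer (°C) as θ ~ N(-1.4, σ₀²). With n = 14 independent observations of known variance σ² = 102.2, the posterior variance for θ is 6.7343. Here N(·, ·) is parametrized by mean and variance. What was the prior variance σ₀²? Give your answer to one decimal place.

Posterior precision equals prior precision plus data precision: 1/σ_n² = 1/σ₀² + n/σ².
So 1/σ₀² = 1/6.7343 − 14/102.2 = 0.148494 − 0.136986 = 0.011508.
Hence σ₀² = 1/0.011508 ≈ 86.9.

σ₀² = 86.9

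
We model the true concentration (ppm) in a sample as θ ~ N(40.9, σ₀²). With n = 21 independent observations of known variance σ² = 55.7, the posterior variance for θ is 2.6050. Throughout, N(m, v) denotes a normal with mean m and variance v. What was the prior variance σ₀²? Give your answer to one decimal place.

For the Normal–Normal model with known σ², precisions add: τ_n = τ₀ + n/σ².
So 1/σ₀² = 1/2.6050 − 21/55.7 = 0.383877 − 0.377020 = 0.006857.
Hence σ₀² = 1/0.006857 ≈ 145.8.

σ₀² = 145.8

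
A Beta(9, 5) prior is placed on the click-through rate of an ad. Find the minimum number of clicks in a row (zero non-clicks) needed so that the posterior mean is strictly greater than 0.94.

k = 70

After k clicks and 0 non-clicks the posterior is Beta(9+k, 5), with mean (9+k)/(9+5+k).
Set (9+k)/(14+k) > 0.94 and solve: k > (0.94·14 − 9)/(1 − 0.94) = 69.333.
The smallest integer exceeding 69.333 is 70, and checking k=70: (79)/(84) = 0.9405 > 0.94.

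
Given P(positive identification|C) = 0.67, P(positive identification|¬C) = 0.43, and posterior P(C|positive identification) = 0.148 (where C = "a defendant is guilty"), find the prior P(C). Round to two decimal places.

P(C) = 0.10

In odds form, posterior odds = prior odds × likelihood ratio, so prior odds = posterior odds ÷ LR.
Posterior odds = 0.148/(1−0.148) = 0.1737. LR = 0.67/0.43 = 1.5581.
Prior odds = 0.1737/1.5581 = 0.1115, so P(C) = 0.1115/(1+0.1115) ≈ 0.10.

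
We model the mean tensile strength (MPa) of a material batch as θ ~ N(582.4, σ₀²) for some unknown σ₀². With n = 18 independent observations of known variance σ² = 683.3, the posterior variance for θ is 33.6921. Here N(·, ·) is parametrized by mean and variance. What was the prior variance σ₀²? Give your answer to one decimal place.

Posterior precision equals prior precision plus data precision: 1/σ_n² = 1/σ₀² + n/σ².
So 1/σ₀² = 1/33.6921 − 18/683.3 = 0.029681 − 0.026343 = 0.003338.
Hence σ₀² = 1/0.003338 ≈ 299.6.

σ₀² = 299.6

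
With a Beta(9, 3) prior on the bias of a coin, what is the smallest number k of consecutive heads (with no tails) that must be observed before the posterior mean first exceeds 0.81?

k = 4

After k heads and 0 tails the posterior is Beta(9+k, 3), with mean (9+k)/(9+3+k).
Set (9+k)/(12+k) > 0.81 and solve: k > (0.81·12 − 9)/(1 − 0.81) = 3.789.
The smallest integer exceeding 3.789 is 4, and checking k=4: (13)/(16) = 0.8125 > 0.81.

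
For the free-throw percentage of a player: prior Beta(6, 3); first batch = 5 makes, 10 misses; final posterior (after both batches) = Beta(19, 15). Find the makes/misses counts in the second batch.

8 makes and 2 misses

Because Beta–binomial updating is additive in the counts, the combined data contributed (α_post−α_prior, β_post−β_prior) successes and failures.
Total across both batches: 19−6=13 makes, 15−3=12 misses.
Subtract the first batch: 13−5=8 makes and 12−10=2 misses.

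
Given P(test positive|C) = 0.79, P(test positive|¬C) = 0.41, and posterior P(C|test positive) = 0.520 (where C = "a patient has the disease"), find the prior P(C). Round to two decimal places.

In odds form, posterior odds = prior odds × likelihood ratio, so prior odds = posterior odds ÷ LR.
Posterior odds = 0.520/(1−0.520) = 1.0833. LR = 0.79/0.41 = 1.9268.
Prior odds = 1.0833/1.9268 = 0.5622, so P(C) = 0.5622/(1+0.5622) ≈ 0.36.

P(C) = 0.36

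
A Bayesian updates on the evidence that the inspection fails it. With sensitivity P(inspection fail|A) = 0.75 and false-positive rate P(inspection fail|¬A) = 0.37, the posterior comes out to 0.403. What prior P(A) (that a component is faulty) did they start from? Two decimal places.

Bayes' rule in odds form gives O(A|E) = O(A)·[P(E|A)/P(E|¬A)], hence O(A) = O(A|E)/LR.
Posterior odds = 0.403/(1−0.403) = 0.6750. LR = 0.75/0.37 = 2.0270.
Prior odds = 0.6750/2.0270 = 0.3330, so P(A) = 0.3330/(1+0.3330) ≈ 0.25.

P(A) = 0.25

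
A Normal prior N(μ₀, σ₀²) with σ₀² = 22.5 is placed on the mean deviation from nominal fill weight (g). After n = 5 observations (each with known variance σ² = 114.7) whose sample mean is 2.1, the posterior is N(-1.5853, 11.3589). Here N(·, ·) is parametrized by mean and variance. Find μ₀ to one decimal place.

μ₀ = -5.2

With known observation variance, the Normal–Normal posterior has precision τ_n = τ₀ + n/σ² and mean μ_n = (τ₀μ₀ + (n/σ²)x̄)/τ_n.
Here τ₀ = 1/22.5 = 0.044444 and τ_data = 5/114.7 = 0.043592, so τ_n = 0.088036.
Rearranging for μ₀: μ₀ = (μ_n·τ_n − τ_data·x̄)/τ₀ = (-1.5853·0.088036 − 0.043592·2.1) / 0.044444 = -0.231107/0.044444 ≈ -5.2.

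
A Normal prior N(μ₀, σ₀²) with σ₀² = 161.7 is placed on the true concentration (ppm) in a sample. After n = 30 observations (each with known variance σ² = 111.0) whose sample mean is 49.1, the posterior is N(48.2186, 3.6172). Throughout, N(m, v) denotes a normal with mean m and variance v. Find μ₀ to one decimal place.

μ₀ = 9.7

With known observation variance, the Normal–Normal posterior has precision τ_n = τ₀ + n/σ² and mean μ_n = (τ₀μ₀ + (n/σ²)x̄)/τ_n.
Here τ₀ = 1/161.7 = 0.006184 and τ_data = 30/111.0 = 0.270270, so τ_n = 0.276454.
Rearranging for μ₀: μ₀ = (μ_n·τ_n − τ_data·x̄)/τ₀ = (48.2186·0.276454 − 0.270270·49.1) / 0.006184 = 0.059968/0.006184 ≈ 9.7.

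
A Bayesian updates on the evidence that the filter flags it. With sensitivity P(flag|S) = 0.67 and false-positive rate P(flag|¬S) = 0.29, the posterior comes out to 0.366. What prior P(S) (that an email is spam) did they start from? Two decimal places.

Bayes' rule in odds form gives O(S|E) = O(S)·[P(E|S)/P(E|¬S)], hence O(S) = O(S|E)/LR.
Posterior odds = 0.366/(1−0.366) = 0.5773. LR = 0.67/0.29 = 2.3103.
Prior odds = 0.5773/2.3103 = 0.2499, so P(S) = 0.2499/(1+0.2499) ≈ 0.20.

P(S) = 0.20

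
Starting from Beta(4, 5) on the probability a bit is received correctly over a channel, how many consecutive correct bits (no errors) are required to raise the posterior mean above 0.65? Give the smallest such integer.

After k correct bits and 0 errors the posterior is Beta(4+k, 5), with mean (4+k)/(4+5+k).
Set (4+k)/(9+k) > 0.65 and solve: k > (0.65·9 − 4)/(1 − 0.65) = 5.286.
The smallest integer exceeding 5.286 is 6.

k = 6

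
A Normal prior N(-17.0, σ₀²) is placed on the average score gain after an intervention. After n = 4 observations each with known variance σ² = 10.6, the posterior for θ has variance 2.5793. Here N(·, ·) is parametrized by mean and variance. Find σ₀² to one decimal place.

σ₀² = 96.7

Posterior precision equals prior precision plus data precision: 1/σ_n² = 1/σ₀² + n/σ².
So 1/σ₀² = 1/2.5793 − 4/10.6 = 0.387702 − 0.377358 = 0.010344.
Hence σ₀² = 1/0.010344 ≈ 96.7.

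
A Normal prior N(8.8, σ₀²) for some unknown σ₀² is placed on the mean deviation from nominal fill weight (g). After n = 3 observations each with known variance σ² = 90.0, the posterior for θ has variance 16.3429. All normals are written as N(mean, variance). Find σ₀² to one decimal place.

σ₀² = 35.9

For the Normal–Normal model with known σ², precisions add: τ_n = τ₀ + n/σ².
So 1/σ₀² = 1/16.3429 − 3/90.0 = 0.061189 − 0.033333 = 0.027856.
Hence σ₀² = 1/0.027856 ≈ 35.9.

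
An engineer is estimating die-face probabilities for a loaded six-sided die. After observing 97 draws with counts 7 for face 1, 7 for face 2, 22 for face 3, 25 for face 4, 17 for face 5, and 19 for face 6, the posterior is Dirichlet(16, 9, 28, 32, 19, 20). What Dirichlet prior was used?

Dirichlet(9, 2, 6, 7, 2, 1)

For a Dirichlet(α) prior with multinomial counts c, the posterior is Dirichlet(α + c) componentwise.
Subtract each count from the matching posterior parameter: 16−7=9, 9−7=2, 28−22=6, 32−25=7, 19−17=2, 20−19=1.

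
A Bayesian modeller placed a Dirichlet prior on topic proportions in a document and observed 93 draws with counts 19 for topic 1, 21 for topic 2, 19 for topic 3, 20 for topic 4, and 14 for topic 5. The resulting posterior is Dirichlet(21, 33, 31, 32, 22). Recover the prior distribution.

Dirichlet(2, 12, 12, 12, 8)

For a Dirichlet(α) prior with multinomial counts c, the posterior is Dirichlet(α + c) componentwise.
Subtract each count from the matching posterior parameter: 21−19=2, 33−21=12, 31−19=12, 32−20=12, 22−14=8.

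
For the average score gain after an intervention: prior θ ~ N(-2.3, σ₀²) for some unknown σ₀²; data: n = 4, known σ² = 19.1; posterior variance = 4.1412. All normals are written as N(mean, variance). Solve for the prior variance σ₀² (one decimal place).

σ₀² = 31.2

For the Normal–Normal model with known σ², precisions add: τ_n = τ₀ + n/σ².
So 1/σ₀² = 1/4.1412 − 4/19.1 = 0.241476 − 0.209424 = 0.032052.
Hence σ₀² = 1/0.032052 ≈ 31.2.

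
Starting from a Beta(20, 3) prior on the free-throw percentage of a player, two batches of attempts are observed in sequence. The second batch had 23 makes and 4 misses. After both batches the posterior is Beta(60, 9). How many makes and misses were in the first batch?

Because Beta–binomial updating is additive in the counts, the combined data contributed (α_post−α_prior, β_post−β_prior) successes and failures.
Total across both batches: 60−20=40 makes, 9−3=6 misses.
Subtract the second batch: 40−23=17 makes and 6−4=2 misses.

17 makes and 2 misses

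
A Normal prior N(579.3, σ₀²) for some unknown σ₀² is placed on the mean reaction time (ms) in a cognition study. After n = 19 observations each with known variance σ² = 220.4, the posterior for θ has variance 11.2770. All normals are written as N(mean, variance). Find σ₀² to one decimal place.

σ₀² = 405.0

Posterior precision equals prior precision plus data precision: 1/σ_n² = 1/σ₀² + n/σ².
So 1/σ₀² = 1/11.2770 − 19/220.4 = 0.088676 − 0.086207 = 0.002469.
Hence σ₀² = 1/0.002469 ≈ 405.0.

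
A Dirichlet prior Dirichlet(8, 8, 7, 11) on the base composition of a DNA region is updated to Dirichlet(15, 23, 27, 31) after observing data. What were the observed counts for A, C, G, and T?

For a Dirichlet(α) prior with multinomial counts c, the posterior is Dirichlet(α + c) componentwise.
Counts are posterior − prior componentwise: 15−8=7, 23−8=15, 27−7=20, 31−11=20.

counts (7, 15, 20, 20)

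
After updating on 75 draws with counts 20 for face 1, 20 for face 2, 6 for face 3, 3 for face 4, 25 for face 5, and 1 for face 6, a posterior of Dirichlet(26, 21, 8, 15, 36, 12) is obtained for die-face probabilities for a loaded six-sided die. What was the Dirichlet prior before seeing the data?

Dirichlet(6, 1, 2, 12, 11, 11)

For a Dirichlet(α) prior with multinomial counts c, the posterior is Dirichlet(α + c) componentwise.
Subtract each count from the matching posterior parameter: 26−20=6, 21−20=1, 8−6=2, 15−3=12, 36−25=11, 12−1=11.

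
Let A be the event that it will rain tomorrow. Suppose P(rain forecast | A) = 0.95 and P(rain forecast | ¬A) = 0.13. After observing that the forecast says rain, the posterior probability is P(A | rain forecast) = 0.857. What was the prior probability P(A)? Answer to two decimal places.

In odds form, posterior odds = prior odds × likelihood ratio, so prior odds = posterior odds ÷ LR.
Posterior odds = 0.857/(1−0.857) = 5.9930. LR = 0.95/0.13 = 7.3077.
Prior odds = 5.9930/7.3077 = 0.8201, so P(A) = 0.8201/(1+0.8201) ≈ 0.45.

P(A) = 0.45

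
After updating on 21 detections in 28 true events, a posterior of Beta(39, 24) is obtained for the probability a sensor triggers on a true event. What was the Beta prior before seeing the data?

Under Beta–binomial conjugacy the posterior parameters are (a+s, b+f).
Subtract the data counts: 39−21=18, 24−7=17.

Beta(18, 17)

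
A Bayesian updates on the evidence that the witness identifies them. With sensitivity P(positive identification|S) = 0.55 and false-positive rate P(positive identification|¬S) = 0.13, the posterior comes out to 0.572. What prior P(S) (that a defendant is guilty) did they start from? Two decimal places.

P(S) = 0.24

In odds form, posterior odds = prior odds × likelihood ratio, so prior odds = posterior odds ÷ LR.
Posterior odds = 0.572/(1−0.572) = 1.3364. LR = 0.55/0.13 = 4.2308.
Prior odds = 1.3364/4.2308 = 0.3159, so P(S) = 0.3159/(1+0.3159) ≈ 0.24.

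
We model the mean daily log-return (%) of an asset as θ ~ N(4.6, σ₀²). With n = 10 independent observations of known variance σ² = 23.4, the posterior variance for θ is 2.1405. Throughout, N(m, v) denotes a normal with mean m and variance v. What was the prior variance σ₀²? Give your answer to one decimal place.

For the Normal–Normal model with known σ², precisions add: τ_n = τ₀ + n/σ².
So 1/σ₀² = 1/2.1405 − 10/23.4 = 0.467181 − 0.427350 = 0.039831.
Hence σ₀² = 1/0.039831 ≈ 25.1.

σ₀² = 25.1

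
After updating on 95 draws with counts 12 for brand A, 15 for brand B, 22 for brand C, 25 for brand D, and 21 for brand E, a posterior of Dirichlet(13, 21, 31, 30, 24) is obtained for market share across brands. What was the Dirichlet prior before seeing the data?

Dirichlet(1, 6, 9, 5, 3)

For a Dirichlet(α) prior with multinomial counts c, the posterior is Dirichlet(α + c) componentwise.
Subtract each count from the matching posterior parameter: 13−12=1, 21−15=6, 31−22=9, 30−25=5, 24−21=3.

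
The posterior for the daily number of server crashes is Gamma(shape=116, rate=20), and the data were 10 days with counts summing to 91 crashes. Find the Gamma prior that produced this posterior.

Gamma(shape=25, rate=10)

A Gamma(α, β) prior (rate parametrization) on a Poisson rate with n observations summing to S gives posterior Gamma(α+S, β+n).
So α = 116 − 91 = 25 and β = 20 − 10 = 10.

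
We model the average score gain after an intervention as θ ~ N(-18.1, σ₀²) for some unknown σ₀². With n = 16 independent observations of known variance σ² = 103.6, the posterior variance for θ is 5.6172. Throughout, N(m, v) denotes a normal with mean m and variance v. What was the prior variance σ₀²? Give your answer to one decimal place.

σ₀² = 42.4

For the Normal–Normal model with known σ², precisions add: τ_n = τ₀ + n/σ².
So 1/σ₀² = 1/5.6172 − 16/103.6 = 0.178025 − 0.154440 = 0.023585.
Hence σ₀² = 1/0.023585 ≈ 42.4.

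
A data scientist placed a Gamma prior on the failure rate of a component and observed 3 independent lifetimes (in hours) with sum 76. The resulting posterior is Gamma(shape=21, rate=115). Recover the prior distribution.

For an exponential likelihood with a Gamma(α, β) prior on the rate, n observations with total T give posterior Gamma(α+n, β+T).
So α = 21 − 3 = 18 and β = 115 − 76 = 39.

Gamma(shape=18, rate=39)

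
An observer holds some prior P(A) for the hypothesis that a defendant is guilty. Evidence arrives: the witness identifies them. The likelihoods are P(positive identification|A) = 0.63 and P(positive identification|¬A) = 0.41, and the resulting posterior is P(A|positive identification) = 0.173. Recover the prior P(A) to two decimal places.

P(A) = 0.12

Bayes' rule in odds form gives O(A|E) = O(A)·[P(E|A)/P(E|¬A)], hence O(A) = O(A|E)/LR.
Posterior odds = 0.173/(1−0.173) = 0.2092. LR = 0.63/0.41 = 1.5366.
Prior odds = 0.2092/1.5366 = 0.1361, so P(A) = 0.1361/(1+0.1361) ≈ 0.12.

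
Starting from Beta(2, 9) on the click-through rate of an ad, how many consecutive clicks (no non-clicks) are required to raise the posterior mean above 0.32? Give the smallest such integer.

k = 3

After k clicks and 0 non-clicks the posterior is Beta(2+k, 9), with mean (2+k)/(2+9+k).
Set (2+k)/(11+k) > 0.32 and solve: k > (0.32·11 − 2)/(1 − 0.32) = 2.235.
The smallest integer exceeding 2.235 is 3, and checking k=3: (5)/(14) = 0.3571 > 0.32.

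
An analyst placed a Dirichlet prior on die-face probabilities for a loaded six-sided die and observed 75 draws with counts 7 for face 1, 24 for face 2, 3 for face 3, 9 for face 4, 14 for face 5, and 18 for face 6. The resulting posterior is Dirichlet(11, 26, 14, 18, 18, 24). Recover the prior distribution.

Dirichlet(4, 2, 11, 9, 4, 6)

For a Dirichlet(α) prior with multinomial counts c, the posterior is Dirichlet(α + c) componentwise.
Subtract each count from the matching posterior parameter: 11−7=4, 26−24=2, 14−3=11, 18−9=9, 18−14=4, 24−18=6.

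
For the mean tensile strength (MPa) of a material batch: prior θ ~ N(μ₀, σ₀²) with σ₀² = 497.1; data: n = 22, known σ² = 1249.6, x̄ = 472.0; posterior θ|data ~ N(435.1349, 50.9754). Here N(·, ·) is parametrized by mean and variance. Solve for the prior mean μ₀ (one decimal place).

μ₀ = 112.5

With known observation variance, the Normal–Normal posterior has precision τ_n = τ₀ + n/σ² and mean μ_n = (τ₀μ₀ + (n/σ²)x̄)/τ_n.
Here τ₀ = 1/497.1 = 0.002012 and τ_data = 22/1249.6 = 0.017606, so τ_n = 0.019618.
Rearranging for μ₀: μ₀ = (μ_n·τ_n − τ_data·x̄)/τ₀ = (435.1349·0.019618 − 0.017606·472.0) / 0.002012 = 0.226444/0.002012 ≈ 112.5.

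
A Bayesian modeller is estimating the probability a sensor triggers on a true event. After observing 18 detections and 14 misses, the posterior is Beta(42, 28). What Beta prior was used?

Beta is conjugate to the binomial likelihood: posterior = Beta(α+s, β+f).
So α = 42 − 18 = 24 and β = 28 − 14 = 14.

Beta(24, 14)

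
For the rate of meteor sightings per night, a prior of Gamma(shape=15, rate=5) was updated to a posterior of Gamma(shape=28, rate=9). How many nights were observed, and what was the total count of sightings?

Gamma–Poisson conjugacy: posterior shape = α + Σxᵢ, posterior rate = β + n.
Matching: Σxᵢ = 28 − 15 = 13 and n = 9 − 5 = 4.

n = 4 nights with total 13 sightings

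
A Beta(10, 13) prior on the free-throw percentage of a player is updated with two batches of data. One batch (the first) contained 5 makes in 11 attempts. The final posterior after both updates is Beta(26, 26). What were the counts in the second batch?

11 makes and 7 misses

Because Beta–binomial updating is additive in the counts, the combined data contributed (α_post−α_prior, β_post−β_prior) successes and failures.
Total across both batches: 26−10=16 makes, 26−13=13 misses.
Subtract the first batch: 16−5=11 makes and 13−6=7 misses.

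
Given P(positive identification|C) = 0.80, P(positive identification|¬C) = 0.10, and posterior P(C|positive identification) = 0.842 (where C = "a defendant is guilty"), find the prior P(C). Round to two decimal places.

P(C) = 0.40

In odds form, posterior odds = prior odds × likelihood ratio, so prior odds = posterior odds ÷ LR.
Posterior odds = 0.842/(1−0.842) = 5.3291. LR = 0.80/0.10 = 8.0000.
Prior odds = 5.3291/8.0000 = 0.6661, so P(C) = 0.6661/(1+0.6661) ≈ 0.40.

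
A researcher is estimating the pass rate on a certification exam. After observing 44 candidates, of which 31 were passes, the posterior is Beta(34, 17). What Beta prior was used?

Beta is conjugate to the binomial likelihood: posterior = Beta(α+s, β+f).
So α = 34 − 31 = 3 and β = 17 − 13 = 4.

Beta(3, 4)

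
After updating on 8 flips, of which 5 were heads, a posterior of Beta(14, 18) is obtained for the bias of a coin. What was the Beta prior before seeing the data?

Beta is conjugate to the binomial likelihood: posterior = Beta(α+s, β+f).
Subtract the data counts: 14−5=9, 18−3=15.

Beta(9, 15)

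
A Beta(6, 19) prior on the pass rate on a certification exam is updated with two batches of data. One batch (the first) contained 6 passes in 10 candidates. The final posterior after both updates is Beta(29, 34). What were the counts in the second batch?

Because Beta–binomial updating is additive in the counts, the combined data contributed (α_post−α_prior, β_post−β_prior) successes and failures.
Total across both batches: 29−6=23 passes, 34−19=15 failures.
Subtract the first batch: 23−6=17 passes and 15−4=11 failures.

17 passes and 11 failures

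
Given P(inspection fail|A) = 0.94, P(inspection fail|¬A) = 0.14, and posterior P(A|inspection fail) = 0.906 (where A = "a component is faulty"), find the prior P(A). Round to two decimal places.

In odds form, posterior odds = prior odds × likelihood ratio, so prior odds = posterior odds ÷ LR.
Posterior odds = 0.906/(1−0.906) = 9.6383. LR = 0.94/0.14 = 6.7143.
Prior odds = 9.6383/6.7143 = 1.4355, so P(A) = 1.4355/(1+1.4355) ≈ 0.59.

P(A) = 0.59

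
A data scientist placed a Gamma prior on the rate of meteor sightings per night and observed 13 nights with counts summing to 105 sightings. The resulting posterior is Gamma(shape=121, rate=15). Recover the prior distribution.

Gamma(shape=16, rate=2)

Gamma–Poisson conjugacy: posterior shape = α + Σxᵢ, posterior rate = β + n.
So α = 121 − 105 = 16 and β = 15 − 13 = 2.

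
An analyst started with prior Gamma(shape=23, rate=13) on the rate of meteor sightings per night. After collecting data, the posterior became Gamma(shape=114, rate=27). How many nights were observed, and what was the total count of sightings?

n = 14 nights with total 91 sightings

Gamma–Poisson conjugacy: posterior shape = α + Σxᵢ, posterior rate = β + n.
Matching: Σxᵢ = 114 − 23 = 91 and n = 27 − 13 = 14.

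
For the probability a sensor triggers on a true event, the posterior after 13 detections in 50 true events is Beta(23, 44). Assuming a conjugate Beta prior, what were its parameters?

Beta(10, 7)

A Beta(a, b) prior with s successes and f failures in binomial data gives a Beta(a+s, b+f) posterior.
Subtract the data counts: 23−13=10, 44−37=7.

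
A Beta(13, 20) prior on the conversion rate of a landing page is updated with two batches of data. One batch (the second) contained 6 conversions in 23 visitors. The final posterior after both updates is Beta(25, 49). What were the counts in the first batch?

Sequential conjugate updates are equivalent to a single update on the pooled data, so total successes = posterior α − prior α and total failures = posterior β − prior β.
Total across both batches: 25−13=12 conversions, 49−20=29 bounces.
Subtract the second batch: 12−6=6 conversions and 29−17=12 bounces.

6 conversions and 12 bounces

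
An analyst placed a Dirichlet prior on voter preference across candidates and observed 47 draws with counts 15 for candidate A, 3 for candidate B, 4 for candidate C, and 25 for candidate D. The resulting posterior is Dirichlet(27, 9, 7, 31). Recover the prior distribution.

For a Dirichlet(α) prior with multinomial counts c, the posterior is Dirichlet(α + c) componentwise.
Subtract each count from the matching posterior parameter: 27−15=12, 9−3=6, 7−4=3, 31−25=6.

Dirichlet(12, 6, 3, 6)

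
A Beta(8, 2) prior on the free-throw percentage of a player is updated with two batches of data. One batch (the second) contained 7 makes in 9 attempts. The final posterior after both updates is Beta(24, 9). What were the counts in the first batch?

9 makes and 5 misses

Sequential conjugate updates are equivalent to a single update on the pooled data, so total successes = posterior α − prior α and total failures = posterior β − prior β.
Total across both batches: 24−8=16 makes, 9−2=7 misses.
Subtract the second batch: 16−7=9 makes and 7−2=5 misses.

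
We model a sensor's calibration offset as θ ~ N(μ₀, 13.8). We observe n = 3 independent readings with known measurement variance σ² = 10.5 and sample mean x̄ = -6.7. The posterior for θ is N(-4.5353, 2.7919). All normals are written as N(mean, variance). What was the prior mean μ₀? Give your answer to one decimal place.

μ₀ = 4.0

With known observation variance, the Normal–Normal posterior has precision τ_n = τ₀ + n/σ² and mean μ_n = (τ₀μ₀ + (n/σ²)x̄)/τ_n.
Here τ₀ = 1/13.8 = 0.072464 and τ_data = 3/10.5 = 0.285714, so τ_n = 0.358178.
Rearranging for μ₀: μ₀ = (μ_n·τ_n − τ_data·x̄)/τ₀ = (-4.5353·0.358178 − 0.285714·-6.7) / 0.072464 = 0.289839/0.072464 ≈ 4.0.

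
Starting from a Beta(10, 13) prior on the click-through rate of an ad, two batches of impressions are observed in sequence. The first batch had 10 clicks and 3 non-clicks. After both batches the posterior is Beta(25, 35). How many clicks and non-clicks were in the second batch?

Sequential conjugate updates are equivalent to a single update on the pooled data, so total successes = posterior α − prior α and total failures = posterior β − prior β.
Total across both batches: 25−10=15 clicks, 35−13=22 non-clicks.
Subtract the first batch: 15−10=5 clicks and 22−3=19 non-clicks.

5 clicks and 19 non-clicks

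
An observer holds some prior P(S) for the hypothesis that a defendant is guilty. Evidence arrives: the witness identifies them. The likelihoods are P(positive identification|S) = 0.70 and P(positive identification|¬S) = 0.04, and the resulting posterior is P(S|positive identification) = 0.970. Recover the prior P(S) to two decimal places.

In odds form, posterior odds = prior odds × likelihood ratio, so prior odds = posterior odds ÷ LR.
Posterior odds = 0.970/(1−0.970) = 32.3333. LR = 0.70/0.04 = 17.5000.
Prior odds = 32.3333/17.5000 = 1.8476, so P(S) = 1.8476/(1+1.8476) ≈ 0.65.

P(S) = 0.65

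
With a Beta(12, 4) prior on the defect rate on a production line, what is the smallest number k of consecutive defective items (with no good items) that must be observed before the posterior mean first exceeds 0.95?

k = 65

After k defective items and 0 good items the posterior is Beta(12+k, 4), with mean (12+k)/(12+4+k).
Set (12+k)/(16+k) > 0.95 and solve: k > (0.95·16 − 12)/(1 − 0.95) = 64.000.
The smallest integer exceeding 64.000 is 65, and checking k=65: (77)/(81) = 0.9506 > 0.95.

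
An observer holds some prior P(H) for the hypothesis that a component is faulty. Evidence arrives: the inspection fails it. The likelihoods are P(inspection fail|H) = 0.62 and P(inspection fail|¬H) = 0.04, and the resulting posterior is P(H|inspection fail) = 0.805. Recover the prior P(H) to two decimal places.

In odds form, posterior odds = prior odds × likelihood ratio, so prior odds = posterior odds ÷ LR.
Posterior odds = 0.805/(1−0.805) = 4.1282. LR = 0.62/0.04 = 15.5000.
Prior odds = 4.1282/15.5000 = 0.2663, so P(H) = 0.2663/(1+0.2663) ≈ 0.21.

P(H) = 0.21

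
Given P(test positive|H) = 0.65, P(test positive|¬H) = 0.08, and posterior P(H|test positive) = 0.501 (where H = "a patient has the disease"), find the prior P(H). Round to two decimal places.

P(H) = 0.11

In odds form, posterior odds = prior odds × likelihood ratio, so prior odds = posterior odds ÷ LR.
Posterior odds = 0.501/(1−0.501) = 1.0040. LR = 0.65/0.08 = 8.1250.
Prior odds = 1.0040/8.1250 = 0.1236, so P(H) = 0.1236/(1+0.1236) ≈ 0.11.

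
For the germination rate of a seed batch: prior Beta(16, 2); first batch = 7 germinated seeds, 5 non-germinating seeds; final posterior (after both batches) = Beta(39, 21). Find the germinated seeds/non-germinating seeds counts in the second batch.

Because Beta–binomial updating is additive in the counts, the combined data contributed (α_post−α_prior, β_post−β_prior) successes and failures.
Total across both batches: 39−16=23 germinated seeds, 21−2=19 non-germinating seeds.
Subtract the first batch: 23−7=16 germinated seeds and 19−5=14 non-germinating seeds.

16 germinated seeds and 14 non-germinating seeds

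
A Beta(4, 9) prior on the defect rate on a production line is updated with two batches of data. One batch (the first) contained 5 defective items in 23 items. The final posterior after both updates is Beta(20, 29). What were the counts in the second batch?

11 defective items and 2 good items

Because Beta–binomial updating is additive in the counts, the combined data contributed (α_post−α_prior, β_post−β_prior) successes and failures.
Total across both batches: 20−4=16 defective items, 29−9=20 good items.
Subtract the first batch: 16−5=11 defective items and 20−18=2 good items.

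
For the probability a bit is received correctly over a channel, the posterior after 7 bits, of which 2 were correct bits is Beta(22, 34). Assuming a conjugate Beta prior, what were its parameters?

A Beta(α, β) prior with s successes and f failures in binomial data gives a Beta(α+s, β+f) posterior.
So α = 22 − 2 = 20 and β = 34 − 5 = 29.

Beta(20, 29)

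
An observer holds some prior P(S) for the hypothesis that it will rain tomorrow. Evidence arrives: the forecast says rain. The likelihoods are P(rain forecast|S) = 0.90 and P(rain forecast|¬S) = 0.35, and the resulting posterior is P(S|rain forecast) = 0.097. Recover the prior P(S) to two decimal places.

In odds form, posterior odds = prior odds × likelihood ratio, so prior odds = posterior odds ÷ LR.
Posterior odds = 0.097/(1−0.097) = 0.1074. LR = 0.90/0.35 = 2.5714.
Prior odds = 0.1074/2.5714 = 0.0418, so P(S) = 0.0418/(1+0.0418) ≈ 0.04.

P(S) = 0.04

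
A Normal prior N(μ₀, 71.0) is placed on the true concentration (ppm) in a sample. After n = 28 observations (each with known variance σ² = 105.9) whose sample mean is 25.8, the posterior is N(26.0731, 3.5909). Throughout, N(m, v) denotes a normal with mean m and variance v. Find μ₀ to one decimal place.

μ₀ = 31.2

The posterior mean is a precision-weighted average: μ_n = (τ₀μ₀ + τ_data·x̄)/(τ₀+τ_data), with τ₀=1/σ₀² and τ_data=n/σ².
Here τ₀ = 1/71.0 = 0.014085 and τ_data = 28/105.9 = 0.264400, so τ_n = 0.278485.
Rearranging for μ₀: μ₀ = (μ_n·τ_n − τ_data·x̄)/τ₀ = (26.0731·0.278485 − 0.264400·25.8) / 0.014085 = 0.439447/0.014085 ≈ 31.2.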